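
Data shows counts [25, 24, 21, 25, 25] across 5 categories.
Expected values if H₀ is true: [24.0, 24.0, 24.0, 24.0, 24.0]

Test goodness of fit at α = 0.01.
Chi-square goodness of fit test:
H₀: observed counts match expected distribution
H₁: observed counts differ from expected distribution
df = k - 1 = 4
χ² = Σ(O - E)²/E
   = (25 - 24.0)²/24.0 + (24 - 24.0)²/24.0 + (21 - 24.0)²/24.0 + (25 - 24.0)²/24.0 + (25 - 24.0)²/24.0
   = 0.042 + 0.000 + 0.375 + 0.042 + 0.042
   = 0.50
p-value = 0.9735

Since p-value > α = 0.01, we fail to reject H₀.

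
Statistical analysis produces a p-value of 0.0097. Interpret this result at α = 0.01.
Since p = 0.0097 < α = 0.01, reject H₀.
There is sufficient evidence to reject the null hypothesis; the result is statistically significant at the 0.01 level.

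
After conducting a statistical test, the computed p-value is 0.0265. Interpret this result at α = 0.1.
Since p = 0.0265 < α = 0.1, reject H₀.
There is sufficient evidence to reject the null hypothesis; the result is statistically significant at the 0.1 level.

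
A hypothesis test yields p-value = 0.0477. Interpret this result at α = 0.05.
Since p = 0.0477 < α = 0.05, reject H₀.
There is sufficient evidence to reject the null hypothesis; the result is statistically significant at the 0.05 level.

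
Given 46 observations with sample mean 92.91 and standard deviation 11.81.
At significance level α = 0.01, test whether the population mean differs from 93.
One-sample t-test:
H₀: μ = 93
H₁: μ ≠ 93
df = n - 1 = 45
t = (x̄ - μ₀) / (s/√n) = (92.91 - 93) / (11.81/√46) = -0.052
p-value = 0.9590

Since p-value > α = 0.01, we fail to reject H₀.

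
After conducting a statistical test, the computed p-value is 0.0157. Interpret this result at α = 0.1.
Since p = 0.0157 < α = 0.1, reject H₀.
There is sufficient evidence to reject the null hypothesis; the result is statistically significant at the 0.1 level.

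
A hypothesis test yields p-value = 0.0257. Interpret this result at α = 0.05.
Since p = 0.0257 < α = 0.05, reject H₀.
There is sufficient evidence to reject the null hypothesis; the result is statistically significant at the 0.05 level.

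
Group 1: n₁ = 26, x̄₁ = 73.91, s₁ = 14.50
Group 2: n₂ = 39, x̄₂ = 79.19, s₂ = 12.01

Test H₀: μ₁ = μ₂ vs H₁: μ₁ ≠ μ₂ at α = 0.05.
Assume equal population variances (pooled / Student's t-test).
Student's two-sample t-test (equal variances):
H₀: μ₁ = μ₂
H₁: μ₁ ≠ μ₂
df = n₁ + n₂ - 2 = 63
Pooled variance s_p² = [(n₁-1)s₁² + (n₂-1)s₂²] / (n₁ + n₂ - 2) = [(25)(14.50²) + (38)(12.01²)] / 63 = 170.4345
SE = √(s_p²(1/n₁ + 1/n₂)) = √(170.4345 × (1/26 + 1/39)) = 3.3053
t = (x̄₁ - x̄₂) / SE = (73.91 - 79.19) / 3.3053 = -5.28 / 3.3053 = -1.597
p-value = 0.1152

Since p-value > α = 0.05, we fail to reject H₀.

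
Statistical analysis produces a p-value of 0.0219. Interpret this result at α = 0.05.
Since p = 0.0219 < α = 0.05, reject H₀.
There is sufficient evidence to reject the null hypothesis; the result is statistically significant at the 0.05 level.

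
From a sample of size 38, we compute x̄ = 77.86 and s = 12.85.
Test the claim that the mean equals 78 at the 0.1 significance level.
One-sample t-test:
H₀: μ = 78
H₁: μ ≠ 78
df = n - 1 = 37
t = (x̄ - μ₀) / (s/√n) = (77.86 - 78) / (12.85/√38) = -0.067
p-value = 0.9468

Since p-value > α = 0.1, we fail to reject H₀.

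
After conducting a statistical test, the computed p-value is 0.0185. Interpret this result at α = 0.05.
Since p = 0.0185 < α = 0.05, reject H₀.
There is sufficient evidence to reject the null hypothesis; the result is statistically significant at the 0.05 level.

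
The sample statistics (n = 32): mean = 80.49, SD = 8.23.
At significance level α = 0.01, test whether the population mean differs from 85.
One-sample t-test:
H₀: μ = 85
H₁: μ ≠ 85
df = n - 1 = 31
t = (x̄ - μ₀) / (s/√n) = (80.49 - 85) / (8.23/√32) = -3.100
p-value = 0.0041

Since p-value < α = 0.01, we reject H₀.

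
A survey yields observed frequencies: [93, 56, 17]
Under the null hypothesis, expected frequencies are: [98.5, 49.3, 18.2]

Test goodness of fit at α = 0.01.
Chi-square goodness of fit test:
H₀: observed counts match expected distribution
H₁: observed counts differ from expected distribution
df = k - 1 = 2
χ² = Σ(O - E)²/E
   = (93 - 98.5)²/98.5 + (56 - 49.3)²/49.3 + (17 - 18.2)²/18.2
   = 0.307 + 0.911 + 0.079
   = 1.30
p-value = 0.5229

Since p-value > α = 0.01, we fail to reject H₀.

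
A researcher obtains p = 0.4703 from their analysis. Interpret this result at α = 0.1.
Since p = 0.4703 > α = 0.1, fail to reject H₀.
There is insufficient evidence to reject the null hypothesis; the result is not statistically significant at the 0.1 level.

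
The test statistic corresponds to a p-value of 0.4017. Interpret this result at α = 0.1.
Since p = 0.4017 > α = 0.1, fail to reject H₀.
There is insufficient evidence to reject the null hypothesis; the result is not statistically significant at the 0.1 level.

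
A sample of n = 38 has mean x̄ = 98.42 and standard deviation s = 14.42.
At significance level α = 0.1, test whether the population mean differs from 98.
One-sample t-test:
H₀: μ = 98
H₁: μ ≠ 98
df = n - 1 = 37
t = (x̄ - μ₀) / (s/√n) = (98.42 - 98) / (14.42/√38) = 0.180
p-value = 0.8585

Since p-value > α = 0.1, we fail to reject H₀.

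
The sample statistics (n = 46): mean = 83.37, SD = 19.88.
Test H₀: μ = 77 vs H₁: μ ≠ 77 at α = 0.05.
One-sample t-test:
H₀: μ = 77
H₁: μ ≠ 77
df = n - 1 = 45
t = (x̄ - μ₀) / (s/√n) = (83.37 - 77) / (19.88/√46) = 2.173
p-value = 0.0351

Since p-value < α = 0.05, we reject H₀.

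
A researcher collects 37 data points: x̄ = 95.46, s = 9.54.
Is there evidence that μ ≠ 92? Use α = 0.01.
One-sample t-test:
H₀: μ = 92
H₁: μ ≠ 92
df = n - 1 = 36
t = (x̄ - μ₀) / (s/√n) = (95.46 - 92) / (9.54/√37) = 2.206
p-value = 0.0338

Since p-value > α = 0.01, we fail to reject H₀.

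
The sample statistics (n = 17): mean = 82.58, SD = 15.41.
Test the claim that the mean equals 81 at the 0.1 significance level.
One-sample t-test:
H₀: μ = 81
H₁: μ ≠ 81
df = n - 1 = 16
t = (x̄ - μ₀) / (s/√n) = (82.58 - 81) / (15.41/√17) = 0.423
p-value = 0.6781

Since p-value > α = 0.1, we fail to reject H₀.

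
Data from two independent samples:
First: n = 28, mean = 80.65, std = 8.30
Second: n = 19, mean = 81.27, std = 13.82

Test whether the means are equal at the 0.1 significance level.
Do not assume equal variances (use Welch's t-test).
Welch's two-sample t-test:
H₀: μ₁ = μ₂
H₁: μ₁ ≠ μ₂
s₁²/n₁ = 8.30²/28 = 2.4604,  s₂²/n₂ = 13.82²/19 = 10.0522
SE = √(s₁²/n₁ + s₂²/n₂) = √(2.4604 + 10.0522) = 3.5373
df (Welch-Satterthwaite) = (s₁²/n₁ + s₂²/n₂)² / [(s₁²/n₁)²/(n₁-1) + (s₂²/n₂)²/(n₂-1)] ≈ 26.82
t = (x̄₁ - x̄₂) / SE = (80.65 - 81.27) / 3.5373 = -0.62 / 3.5373 = -0.175
p-value = 0.8622

Since p-value > α = 0.1, we fail to reject H₀.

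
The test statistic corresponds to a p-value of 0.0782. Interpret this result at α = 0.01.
Since p = 0.0782 > α = 0.01, fail to reject H₀.
There is insufficient evidence to reject the null hypothesis; the result is not statistically significant at the 0.01 level.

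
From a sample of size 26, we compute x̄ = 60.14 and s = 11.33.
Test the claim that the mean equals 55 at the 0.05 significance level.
One-sample t-test:
H₀: μ = 55
H₁: μ ≠ 55
df = n - 1 = 25
t = (x̄ - μ₀) / (s/√n) = (60.14 - 55) / (11.33/√26) = 2.313
p-value = 0.0292

Since p-value < α = 0.05, we reject H₀.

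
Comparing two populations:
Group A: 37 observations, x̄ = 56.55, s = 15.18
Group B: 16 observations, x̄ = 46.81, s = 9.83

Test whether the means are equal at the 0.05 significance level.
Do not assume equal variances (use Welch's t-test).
Welch's two-sample t-test:
H₀: μ₁ = μ₂
H₁: μ₁ ≠ μ₂
s₁²/n₁ = 15.18²/37 = 6.2279,  s₂²/n₂ = 9.83²/16 = 6.0393
SE = √(s₁²/n₁ + s₂²/n₂) = √(6.2279 + 6.0393) = 3.5025
df (Welch-Satterthwaite) = (s₁²/n₁ + s₂²/n₂)² / [(s₁²/n₁)²/(n₁-1) + (s₂²/n₂)²/(n₂-1)] ≈ 42.89
t = (x̄₁ - x̄₂) / SE = (56.55 - 46.81) / 3.5025 = 9.74 / 3.5025 = 2.781
p-value = 0.0080

Since p-value < α = 0.05, we reject H₀.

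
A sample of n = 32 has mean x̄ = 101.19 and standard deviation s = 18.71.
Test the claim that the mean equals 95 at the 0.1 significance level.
One-sample t-test:
H₀: μ = 95
H₁: μ ≠ 95
df = n - 1 = 31
t = (x̄ - μ₀) / (s/√n) = (101.19 - 95) / (18.71/√32) = 1.872
p-value = 0.0707

Since p-value < α = 0.1, we reject H₀.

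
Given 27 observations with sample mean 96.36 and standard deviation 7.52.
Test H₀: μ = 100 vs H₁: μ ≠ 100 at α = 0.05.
One-sample t-test:
H₀: μ = 100
H₁: μ ≠ 100
df = n - 1 = 26
t = (x̄ - μ₀) / (s/√n) = (96.36 - 100) / (7.52/√27) = -2.515
p-value = 0.0184

Since p-value < α = 0.05, we reject H₀.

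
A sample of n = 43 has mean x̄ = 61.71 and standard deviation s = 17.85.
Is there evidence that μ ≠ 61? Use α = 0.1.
One-sample t-test:
H₀: μ = 61
H₁: μ ≠ 61
df = n - 1 = 42
t = (x̄ - μ₀) / (s/√n) = (61.71 - 61) / (17.85/√43) = 0.261
p-value = 0.7955

Since p-value > α = 0.1, we fail to reject H₀.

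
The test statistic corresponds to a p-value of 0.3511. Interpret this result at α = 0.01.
Since p = 0.3511 > α = 0.01, fail to reject H₀.
There is insufficient evidence to reject the null hypothesis; the result is not statistically significant at the 0.01 level.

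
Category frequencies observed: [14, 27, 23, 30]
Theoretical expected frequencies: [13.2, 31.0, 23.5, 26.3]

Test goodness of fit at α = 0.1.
Chi-square goodness of fit test:
H₀: observed counts match expected distribution
H₁: observed counts differ from expected distribution
df = k - 1 = 3
χ² = Σ(O - E)²/E
   = (14 - 13.2)²/13.2 + (27 - 31.0)²/31.0 + (23 - 23.5)²/23.5 + (30 - 26.3)²/26.3
   = 0.048 + 0.516 + 0.011 + 0.521
   = 1.10
p-value = 0.7781

Since p-value > α = 0.1, we fail to reject H₀.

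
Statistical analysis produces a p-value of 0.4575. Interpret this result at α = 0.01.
Since p = 0.4575 > α = 0.01, fail to reject H₀.
There is insufficient evidence to reject the null hypothesis; the result is not statistically significant at the 0.01 level.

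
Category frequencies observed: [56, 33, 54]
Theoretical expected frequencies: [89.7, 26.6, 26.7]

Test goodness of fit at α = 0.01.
Chi-square goodness of fit test:
H₀: observed counts match expected distribution
H₁: observed counts differ from expected distribution
df = k - 1 = 2
χ² = Σ(O - E)²/E
   = (56 - 89.7)²/89.7 + (33 - 26.6)²/26.6 + (54 - 26.7)²/26.7
   = 12.661 + 1.540 + 27.913
   = 42.11
p-value < 0.0001

Since p-value < α = 0.01, we reject H₀.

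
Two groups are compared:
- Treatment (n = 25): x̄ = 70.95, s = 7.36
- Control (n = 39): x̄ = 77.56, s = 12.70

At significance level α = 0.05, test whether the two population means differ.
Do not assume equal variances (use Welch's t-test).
Welch's two-sample t-test:
H₀: μ₁ = μ₂
H₁: μ₁ ≠ μ₂
s₁²/n₁ = 7.36²/25 = 2.1668,  s₂²/n₂ = 12.70²/39 = 4.1356
SE = √(s₁²/n₁ + s₂²/n₂) = √(2.1668 + 4.1356) = 2.5105
df (Welch-Satterthwaite) = (s₁²/n₁ + s₂²/n₂)² / [(s₁²/n₁)²/(n₁-1) + (s₂²/n₂)²/(n₂-1)] ≈ 61.51
t = (x̄₁ - x̄₂) / SE = (70.95 - 77.56) / 2.5105 = -6.61 / 2.5105 = -2.633
p-value = 0.0107

Since p-value < α = 0.05, we reject H₀.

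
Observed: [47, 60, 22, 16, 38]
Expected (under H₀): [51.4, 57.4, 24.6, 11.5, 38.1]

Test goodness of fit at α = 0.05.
Chi-square goodness of fit test:
H₀: observed counts match expected distribution
H₁: observed counts differ from expected distribution
df = k - 1 = 4
χ² = Σ(O - E)²/E
   = (47 - 51.4)²/51.4 + (60 - 57.4)²/57.4 + (22 - 24.6)²/24.6 + (16 - 11.5)²/11.5 + (38 - 38.1)²/38.1
   = 0.377 + 0.118 + 0.275 + 1.761 + 0.000
   = 2.53
p-value = 0.6392

Since p-value > α = 0.05, we fail to reject H₀.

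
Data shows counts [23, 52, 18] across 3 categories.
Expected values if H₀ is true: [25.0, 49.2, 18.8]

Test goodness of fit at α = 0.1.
Chi-square goodness of fit test:
H₀: observed counts match expected distribution
H₁: observed counts differ from expected distribution
df = k - 1 = 2
χ² = Σ(O - E)²/E
   = (23 - 25.0)²/25.0 + (52 - 49.2)²/49.2 + (18 - 18.8)²/18.8
   = 0.160 + 0.159 + 0.034
   = 0.35
p-value = 0.8380

Since p-value > α = 0.1, we fail to reject H₀.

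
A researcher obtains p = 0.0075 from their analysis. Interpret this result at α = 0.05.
Since p = 0.0075 < α = 0.05, reject H₀.
There is sufficient evidence to reject the null hypothesis; the result is statistically significant at the 0.05 level.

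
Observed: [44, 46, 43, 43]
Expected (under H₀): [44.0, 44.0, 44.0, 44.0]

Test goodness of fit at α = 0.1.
Chi-square goodness of fit test:
H₀: observed counts match expected distribution
H₁: observed counts differ from expected distribution
df = k - 1 = 3
χ² = Σ(O - E)²/E
   = (44 - 44.0)²/44.0 + (46 - 44.0)²/44.0 + (43 - 44.0)²/44.0 + (43 - 44.0)²/44.0
   = 0.000 + 0.091 + 0.023 + 0.023
   = 0.14
p-value = 0.9871

Since p-value > α = 0.1, we fail to reject H₀.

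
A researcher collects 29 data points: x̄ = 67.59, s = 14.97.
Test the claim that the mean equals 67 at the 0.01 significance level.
One-sample t-test:
H₀: μ = 67
H₁: μ ≠ 67
df = n - 1 = 28
t = (x̄ - μ₀) / (s/√n) = (67.59 - 67) / (14.97/√29) = 0.212
p-value = 0.8335

Since p-value > α = 0.01, we fail to reject H₀.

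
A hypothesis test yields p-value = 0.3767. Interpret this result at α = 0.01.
Since p = 0.3767 > α = 0.01, fail to reject H₀.
There is insufficient evidence to reject the null hypothesis; the result is not statistically significant at the 0.01 level.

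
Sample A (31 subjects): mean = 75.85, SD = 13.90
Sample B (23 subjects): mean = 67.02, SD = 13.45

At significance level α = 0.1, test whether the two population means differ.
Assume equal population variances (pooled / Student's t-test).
Student's two-sample t-test (equal variances):
H₀: μ₁ = μ₂
H₁: μ₁ ≠ μ₂
df = n₁ + n₂ - 2 = 52
Pooled variance s_p² = [(n₁-1)s₁² + (n₂-1)s₂²] / (n₁ + n₂ - 2) = [(30)(13.90²) + (22)(13.45²)] / 52 = 188.0030
SE = √(s_p²(1/n₁ + 1/n₂)) = √(188.0030 × (1/31 + 1/23)) = 3.7734
t = (x̄₁ - x̄₂) / SE = (75.85 - 67.02) / 3.7734 = 8.83 / 3.7734 = 2.340
p-value = 0.0232

Since p-value < α = 0.1, we reject H₀.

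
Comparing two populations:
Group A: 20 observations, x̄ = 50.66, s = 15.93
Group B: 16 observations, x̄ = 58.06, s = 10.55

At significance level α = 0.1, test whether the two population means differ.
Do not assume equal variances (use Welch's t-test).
Welch's two-sample t-test:
H₀: μ₁ = μ₂
H₁: μ₁ ≠ μ₂
s₁²/n₁ = 15.93²/20 = 12.6882,  s₂²/n₂ = 10.55²/16 = 6.9564
SE = √(s₁²/n₁ + s₂²/n₂) = √(12.6882 + 6.9564) = 4.4322
df (Welch-Satterthwaite) = (s₁²/n₁ + s₂²/n₂)² / [(s₁²/n₁)²/(n₁-1) + (s₂²/n₂)²/(n₂-1)] ≈ 32.99
t = (x̄₁ - x̄₂) / SE = (50.66 - 58.06) / 4.4322 = -7.40 / 4.4322 = -1.670
p-value = 0.1045

Since p-value > α = 0.1, we fail to reject H₀.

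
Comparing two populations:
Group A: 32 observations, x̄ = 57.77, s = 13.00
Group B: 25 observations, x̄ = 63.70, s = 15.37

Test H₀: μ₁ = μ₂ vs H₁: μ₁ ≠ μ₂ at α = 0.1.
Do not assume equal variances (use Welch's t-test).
Welch's two-sample t-test:
H₀: μ₁ = μ₂
H₁: μ₁ ≠ μ₂
s₁²/n₁ = 13.00²/32 = 5.2812,  s₂²/n₂ = 15.37²/25 = 9.4495
SE = √(s₁²/n₁ + s₂²/n₂) = √(5.2812 + 9.4495) = 3.8381
df (Welch-Satterthwaite) = (s₁²/n₁ + s₂²/n₂)² / [(s₁²/n₁)²/(n₁-1) + (s₂²/n₂)²/(n₂-1)] ≈ 46.97
t = (x̄₁ - x̄₂) / SE = (57.77 - 63.70) / 3.8381 = -5.93 / 3.8381 = -1.545
p-value = 0.1290

Since p-value > α = 0.1, we fail to reject H₀.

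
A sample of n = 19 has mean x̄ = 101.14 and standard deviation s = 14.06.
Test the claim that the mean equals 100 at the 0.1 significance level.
One-sample t-test:
H₀: μ = 100
H₁: μ ≠ 100
df = n - 1 = 18
t = (x̄ - μ₀) / (s/√n) = (101.14 - 100) / (14.06/√19) = 0.353
p-value = 0.7279

Since p-value > α = 0.1, we fail to reject H₀.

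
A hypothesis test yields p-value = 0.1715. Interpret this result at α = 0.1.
Since p = 0.1715 > α = 0.1, fail to reject H₀.
There is insufficient evidence to reject the null hypothesis; the result is not statistically significant at the 0.1 level.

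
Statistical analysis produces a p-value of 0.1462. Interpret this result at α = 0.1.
Since p = 0.1462 > α = 0.1, fail to reject H₀.
There is insufficient evidence to reject the null hypothesis; the result is not statistically significant at the 0.1 level.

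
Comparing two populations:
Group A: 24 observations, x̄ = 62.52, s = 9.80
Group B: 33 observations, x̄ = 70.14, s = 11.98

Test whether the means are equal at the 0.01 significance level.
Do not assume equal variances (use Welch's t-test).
Welch's two-sample t-test:
H₀: μ₁ = μ₂
H₁: μ₁ ≠ μ₂
s₁²/n₁ = 9.80²/24 = 4.0017,  s₂²/n₂ = 11.98²/33 = 4.3491
SE = √(s₁²/n₁ + s₂²/n₂) = √(4.0017 + 4.3491) = 2.8898
df (Welch-Satterthwaite) = (s₁²/n₁ + s₂²/n₂)² / [(s₁²/n₁)²/(n₁-1) + (s₂²/n₂)²/(n₂-1)] ≈ 54.17
t = (x̄₁ - x̄₂) / SE = (62.52 - 70.14) / 2.8898 = -7.62 / 2.8898 = -2.637
p-value = 0.0109

Since p-value > α = 0.01, we fail to reject H₀.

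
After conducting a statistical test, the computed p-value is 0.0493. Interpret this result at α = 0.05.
Since p = 0.0493 < α = 0.05, reject H₀.
There is sufficient evidence to reject the null hypothesis; the result is statistically significant at the 0.05 level.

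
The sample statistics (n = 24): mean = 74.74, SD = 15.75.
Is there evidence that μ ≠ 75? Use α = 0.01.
One-sample t-test:
H₀: μ = 75
H₁: μ ≠ 75
df = n - 1 = 23
t = (x̄ - μ₀) / (s/√n) = (74.74 - 75) / (15.75/√24) = -0.081
p-value = 0.9362

Since p-value > α = 0.01, we fail to reject H₀.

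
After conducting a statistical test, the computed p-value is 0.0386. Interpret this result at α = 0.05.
Since p = 0.0386 < α = 0.05, reject H₀.
There is sufficient evidence to reject the null hypothesis; the result is statistically significant at the 0.05 level.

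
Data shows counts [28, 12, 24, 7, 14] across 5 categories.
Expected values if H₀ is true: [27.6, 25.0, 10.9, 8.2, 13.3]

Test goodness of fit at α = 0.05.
Chi-square goodness of fit test:
H₀: observed counts match expected distribution
H₁: observed counts differ from expected distribution
df = k - 1 = 4
χ² = Σ(O - E)²/E
   = (28 - 27.6)²/27.6 + (12 - 25.0)²/25.0 + (24 - 10.9)²/10.9 + (7 - 8.2)²/8.2 + (14 - 13.3)²/13.3
   = 0.006 + 6.760 + 15.744 + 0.176 + 0.037
   = 22.72
p-value = 0.0001

Since p-value < α = 0.05, we reject H₀.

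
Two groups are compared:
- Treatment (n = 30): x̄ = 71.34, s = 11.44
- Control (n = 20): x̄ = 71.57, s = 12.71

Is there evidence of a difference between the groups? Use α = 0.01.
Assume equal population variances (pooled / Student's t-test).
Student's two-sample t-test (equal variances):
H₀: μ₁ = μ₂
H₁: μ₁ ≠ μ₂
df = n₁ + n₂ - 2 = 48
Pooled variance s_p² = [(n₁-1)s₁² + (n₂-1)s₂²] / (n₁ + n₂ - 2) = [(29)(11.44²) + (19)(12.71²)] / 48 = 143.0140
SE = √(s_p²(1/n₁ + 1/n₂)) = √(143.0140 × (1/30 + 1/20)) = 3.4522
t = (x̄₁ - x̄₂) / SE = (71.34 - 71.57) / 3.4522 = -0.23 / 3.4522 = -0.067
p-value = 0.9472

Since p-value > α = 0.01, we fail to reject H₀.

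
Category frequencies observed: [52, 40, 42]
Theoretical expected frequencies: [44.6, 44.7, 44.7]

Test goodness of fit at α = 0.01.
Chi-square goodness of fit test:
H₀: observed counts match expected distribution
H₁: observed counts differ from expected distribution
df = k - 1 = 2
χ² = Σ(O - E)²/E
   = (52 - 44.6)²/44.6 + (40 - 44.7)²/44.7 + (42 - 44.7)²/44.7
   = 1.228 + 0.494 + 0.163
   = 1.89
p-value = 0.3896

Since p-value > α = 0.01, we fail to reject H₀.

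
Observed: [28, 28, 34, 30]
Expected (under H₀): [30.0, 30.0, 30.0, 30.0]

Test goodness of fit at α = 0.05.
Chi-square goodness of fit test:
H₀: observed counts match expected distribution
H₁: observed counts differ from expected distribution
df = k - 1 = 3
χ² = Σ(O - E)²/E
   = (28 - 30.0)²/30.0 + (28 - 30.0)²/30.0 + (34 - 30.0)²/30.0 + (30 - 30.0)²/30.0
   = 0.133 + 0.133 + 0.533 + 0.000
   = 0.80
p-value = 0.8495

Since p-value > α = 0.05, we fail to reject H₀.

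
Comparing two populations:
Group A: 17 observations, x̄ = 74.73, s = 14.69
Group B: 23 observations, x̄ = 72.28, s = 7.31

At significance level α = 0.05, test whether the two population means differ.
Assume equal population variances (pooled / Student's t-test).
Student's two-sample t-test (equal variances):
H₀: μ₁ = μ₂
H₁: μ₁ ≠ μ₂
df = n₁ + n₂ - 2 = 38
Pooled variance s_p² = [(n₁-1)s₁² + (n₂-1)s₂²] / (n₁ + n₂ - 2) = [(16)(14.69²) + (22)(7.31²)] / 38 = 121.7982
SE = √(s_p²(1/n₁ + 1/n₂)) = √(121.7982 × (1/17 + 1/23)) = 3.5299
t = (x̄₁ - x̄₂) / SE = (74.73 - 72.28) / 3.5299 = 2.45 / 3.5299 = 0.694
p-value = 0.4919

Since p-value > α = 0.05, we fail to reject H₀.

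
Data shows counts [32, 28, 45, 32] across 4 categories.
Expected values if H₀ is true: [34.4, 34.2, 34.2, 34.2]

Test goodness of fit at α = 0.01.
Chi-square goodness of fit test:
H₀: observed counts match expected distribution
H₁: observed counts differ from expected distribution
df = k - 1 = 3
χ² = Σ(O - E)²/E
   = (32 - 34.4)²/34.4 + (28 - 34.2)²/34.2 + (45 - 34.2)²/34.2 + (32 - 34.2)²/34.2
   = 0.167 + 1.124 + 3.411 + 0.142
   = 4.84
p-value = 0.1836

Since p-value > α = 0.01, we fail to reject H₀.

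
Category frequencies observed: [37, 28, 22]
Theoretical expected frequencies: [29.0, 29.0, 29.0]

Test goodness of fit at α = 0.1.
Chi-square goodness of fit test:
H₀: observed counts match expected distribution
H₁: observed counts differ from expected distribution
df = k - 1 = 2
χ² = Σ(O - E)²/E
   = (37 - 29.0)²/29.0 + (28 - 29.0)²/29.0 + (22 - 29.0)²/29.0
   = 2.207 + 0.034 + 1.690
   = 3.93
p-value = 0.1401

Since p-value > α = 0.1, we fail to reject H₀.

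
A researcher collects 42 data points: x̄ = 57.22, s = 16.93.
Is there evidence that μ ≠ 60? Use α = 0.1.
One-sample t-test:
H₀: μ = 60
H₁: μ ≠ 60
df = n - 1 = 41
t = (x̄ - μ₀) / (s/√n) = (57.22 - 60) / (16.93/√42) = -1.064
p-value = 0.2935

Since p-value > α = 0.1, we fail to reject H₀.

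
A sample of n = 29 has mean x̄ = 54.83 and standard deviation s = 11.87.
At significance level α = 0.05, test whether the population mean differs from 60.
One-sample t-test:
H₀: μ = 60
H₁: μ ≠ 60
df = n - 1 = 28
t = (x̄ - μ₀) / (s/√n) = (54.83 - 60) / (11.87/√29) = -2.346
p-value = 0.0263

Since p-value < α = 0.05, we reject H₀.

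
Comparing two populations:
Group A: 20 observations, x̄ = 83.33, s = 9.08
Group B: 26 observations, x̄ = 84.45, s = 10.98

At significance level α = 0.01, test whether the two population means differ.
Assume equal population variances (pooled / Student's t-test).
Student's two-sample t-test (equal variances):
H₀: μ₁ = μ₂
H₁: μ₁ ≠ μ₂
df = n₁ + n₂ - 2 = 44
Pooled variance s_p² = [(n₁-1)s₁² + (n₂-1)s₂²] / (n₁ + n₂ - 2) = [(19)(9.08²) + (25)(10.98²)] / 44 = 104.1021
SE = √(s_p²(1/n₁ + 1/n₂)) = √(104.1021 × (1/20 + 1/26)) = 3.0346
t = (x̄₁ - x̄₂) / SE = (83.33 - 84.45) / 3.0346 = -1.12 / 3.0346 = -0.369
p-value = 0.7138

Since p-value > α = 0.01, we fail to reject H₀.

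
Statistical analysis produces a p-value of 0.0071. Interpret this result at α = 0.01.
Since p = 0.0071 < α = 0.01, reject H₀.
There is sufficient evidence to reject the null hypothesis; the result is statistically significant at the 0.01 level.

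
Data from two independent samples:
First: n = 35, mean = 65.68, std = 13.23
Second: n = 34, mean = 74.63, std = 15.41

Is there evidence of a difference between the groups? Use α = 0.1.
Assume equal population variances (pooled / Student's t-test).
Student's two-sample t-test (equal variances):
H₀: μ₁ = μ₂
H₁: μ₁ ≠ μ₂
df = n₁ + n₂ - 2 = 67
Pooled variance s_p² = [(n₁-1)s₁² + (n₂-1)s₂²] / (n₁ + n₂ - 2) = [(34)(13.23²) + (33)(15.41²)] / 67 = 205.7846
SE = √(s_p²(1/n₁ + 1/n₂)) = √(205.7846 × (1/35 + 1/34)) = 3.4543
t = (x̄₁ - x̄₂) / SE = (65.68 - 74.63) / 3.4543 = -8.95 / 3.4543 = -2.591
p-value = 0.0117

Since p-value < α = 0.1, we reject H₀.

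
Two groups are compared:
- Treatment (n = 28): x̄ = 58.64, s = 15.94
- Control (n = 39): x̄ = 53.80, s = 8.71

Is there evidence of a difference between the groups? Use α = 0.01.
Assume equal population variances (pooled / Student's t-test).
Student's two-sample t-test (equal variances):
H₀: μ₁ = μ₂
H₁: μ₁ ≠ μ₂
df = n₁ + n₂ - 2 = 65
Pooled variance s_p² = [(n₁-1)s₁² + (n₂-1)s₂²] / (n₁ + n₂ - 2) = [(27)(15.94²) + (38)(8.71²)] / 65 = 149.8937
SE = √(s_p²(1/n₁ + 1/n₂)) = √(149.8937 × (1/28 + 1/39)) = 3.0326
t = (x̄₁ - x̄₂) / SE = (58.64 - 53.80) / 3.0326 = 4.84 / 3.0326 = 1.596
p-value = 0.1153

Since p-value > α = 0.01, we fail to reject H₀.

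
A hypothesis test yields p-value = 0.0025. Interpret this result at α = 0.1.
Since p = 0.0025 < α = 0.1, reject H₀.
There is sufficient evidence to reject the null hypothesis; the result is statistically significant at the 0.1 level.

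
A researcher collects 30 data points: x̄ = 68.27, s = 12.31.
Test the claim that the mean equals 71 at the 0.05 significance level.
One-sample t-test:
H₀: μ = 71
H₁: μ ≠ 71
df = n - 1 = 29
t = (x̄ - μ₀) / (s/√n) = (68.27 - 71) / (12.31/√30) = -1.215
p-value = 0.2343

Since p-value > α = 0.05, we fail to reject H₀.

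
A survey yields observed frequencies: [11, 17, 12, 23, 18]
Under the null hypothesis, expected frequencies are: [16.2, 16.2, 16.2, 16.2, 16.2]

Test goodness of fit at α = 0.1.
Chi-square goodness of fit test:
H₀: observed counts match expected distribution
H₁: observed counts differ from expected distribution
df = k - 1 = 4
χ² = Σ(O - E)²/E
   = (11 - 16.2)²/16.2 + (17 - 16.2)²/16.2 + (12 - 16.2)²/16.2 + (23 - 16.2)²/16.2 + (18 - 16.2)²/16.2
   = 1.669 + 0.040 + 1.089 + 2.854 + 0.200
   = 5.85
p-value = 0.2105

Since p-value > α = 0.1, we fail to reject H₀.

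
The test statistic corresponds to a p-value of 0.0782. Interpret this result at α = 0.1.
Since p = 0.0782 < α = 0.1, reject H₀.
There is sufficient evidence to reject the null hypothesis; the result is statistically significant at the 0.1 level.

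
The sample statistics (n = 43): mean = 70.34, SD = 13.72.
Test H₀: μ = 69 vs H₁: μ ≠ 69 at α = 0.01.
One-sample t-test:
H₀: μ = 69
H₁: μ ≠ 69
df = n - 1 = 42
t = (x̄ - μ₀) / (s/√n) = (70.34 - 69) / (13.72/√43) = 0.640
p-value = 0.5254

Since p-value > α = 0.01, we fail to reject H₀.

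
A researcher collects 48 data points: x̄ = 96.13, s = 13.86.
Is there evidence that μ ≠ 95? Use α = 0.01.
One-sample t-test:
H₀: μ = 95
H₁: μ ≠ 95
df = n - 1 = 47
t = (x̄ - μ₀) / (s/√n) = (96.13 - 95) / (13.86/√48) = 0.565
p-value = 0.5749

Since p-value > α = 0.01, we fail to reject H₀.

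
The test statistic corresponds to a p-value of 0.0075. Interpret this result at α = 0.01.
Since p = 0.0075 < α = 0.01, reject H₀.
There is sufficient evidence to reject the null hypothesis; the result is statistically significant at the 0.01 level.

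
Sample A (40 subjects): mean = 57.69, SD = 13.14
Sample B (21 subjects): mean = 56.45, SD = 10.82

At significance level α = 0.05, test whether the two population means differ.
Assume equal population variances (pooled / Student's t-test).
Student's two-sample t-test (equal variances):
H₀: μ₁ = μ₂
H₁: μ₁ ≠ μ₂
df = n₁ + n₂ - 2 = 59
Pooled variance s_p² = [(n₁-1)s₁² + (n₂-1)s₂²] / (n₁ + n₂ - 2) = [(39)(13.14²) + (20)(10.82²)] / 59 = 153.8165
SE = √(s_p²(1/n₁ + 1/n₂)) = √(153.8165 × (1/40 + 1/21)) = 3.3422
t = (x̄₁ - x̄₂) / SE = (57.69 - 56.45) / 3.3422 = 1.24 / 3.3422 = 0.371
p-value = 0.7120

Since p-value > α = 0.05, we fail to reject H₀.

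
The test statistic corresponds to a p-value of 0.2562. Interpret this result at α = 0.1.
Since p = 0.2562 > α = 0.1, fail to reject H₀.
There is insufficient evidence to reject the null hypothesis; the result is not statistically significant at the 0.1 level.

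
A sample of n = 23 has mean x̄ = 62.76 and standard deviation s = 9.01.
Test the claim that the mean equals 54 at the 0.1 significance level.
One-sample t-test:
H₀: μ = 54
H₁: μ ≠ 54
df = n - 1 = 22
t = (x̄ - μ₀) / (s/√n) = (62.76 - 54) / (9.01/√23) = 4.663
p-value = 0.0001

Since p-value < α = 0.1, we reject H₀.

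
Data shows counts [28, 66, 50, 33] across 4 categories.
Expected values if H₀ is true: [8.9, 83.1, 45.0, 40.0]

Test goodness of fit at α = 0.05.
Chi-square goodness of fit test:
H₀: observed counts match expected distribution
H₁: observed counts differ from expected distribution
df = k - 1 = 3
χ² = Σ(O - E)²/E
   = (28 - 8.9)²/8.9 + (66 - 83.1)²/83.1 + (50 - 45.0)²/45.0 + (33 - 40.0)²/40.0
   = 40.990 + 3.519 + 0.556 + 1.225
   = 46.29
p-value < 0.0001

Since p-value < α = 0.05, we reject H₀.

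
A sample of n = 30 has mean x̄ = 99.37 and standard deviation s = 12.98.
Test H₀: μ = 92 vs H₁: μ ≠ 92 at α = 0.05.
One-sample t-test:
H₀: μ = 92
H₁: μ ≠ 92
df = n - 1 = 29
t = (x̄ - μ₀) / (s/√n) = (99.37 - 92) / (12.98/√30) = 3.110
p-value = 0.0042

Since p-value < α = 0.05, we reject H₀.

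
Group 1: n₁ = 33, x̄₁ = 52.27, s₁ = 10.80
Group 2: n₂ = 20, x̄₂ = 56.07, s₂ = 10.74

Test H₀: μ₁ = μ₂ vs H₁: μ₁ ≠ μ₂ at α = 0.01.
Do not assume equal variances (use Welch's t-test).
Welch's two-sample t-test:
H₀: μ₁ = μ₂
H₁: μ₁ ≠ μ₂
s₁²/n₁ = 10.80²/33 = 3.5345,  s₂²/n₂ = 10.74²/20 = 5.7674
SE = √(s₁²/n₁ + s₂²/n₂) = √(3.5345 + 5.7674) = 3.0499
df (Welch-Satterthwaite) = (s₁²/n₁ + s₂²/n₂)² / [(s₁²/n₁)²/(n₁-1) + (s₂²/n₂)²/(n₂-1)] ≈ 40.41
t = (x̄₁ - x̄₂) / SE = (52.27 - 56.07) / 3.0499 = -3.80 / 3.0499 = -1.246
p-value = 0.2200

Since p-value > α = 0.01, we fail to reject H₀.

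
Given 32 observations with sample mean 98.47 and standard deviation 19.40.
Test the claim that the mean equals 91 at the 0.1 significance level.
One-sample t-test:
H₀: μ = 91
H₁: μ ≠ 91
df = n - 1 = 31
t = (x̄ - μ₀) / (s/√n) = (98.47 - 91) / (19.40/√32) = 2.178
p-value = 0.0371

Since p-value < α = 0.1, we reject H₀.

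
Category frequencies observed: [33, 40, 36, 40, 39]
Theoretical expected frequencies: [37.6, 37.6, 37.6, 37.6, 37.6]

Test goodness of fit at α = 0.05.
Chi-square goodness of fit test:
H₀: observed counts match expected distribution
H₁: observed counts differ from expected distribution
df = k - 1 = 4
χ² = Σ(O - E)²/E
   = (33 - 37.6)²/37.6 + (40 - 37.6)²/37.6 + (36 - 37.6)²/37.6 + (40 - 37.6)²/37.6 + (39 - 37.6)²/37.6
   = 0.563 + 0.153 + 0.068 + 0.153 + 0.052
   = 0.99
p-value = 0.9114

Since p-value > α = 0.05, we fail to reject H₀.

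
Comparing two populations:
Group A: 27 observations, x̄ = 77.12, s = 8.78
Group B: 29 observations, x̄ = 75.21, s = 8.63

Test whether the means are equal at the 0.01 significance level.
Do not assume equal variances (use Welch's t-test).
Welch's two-sample t-test:
H₀: μ₁ = μ₂
H₁: μ₁ ≠ μ₂
s₁²/n₁ = 8.78²/27 = 2.8551,  s₂²/n₂ = 8.63²/29 = 2.5682
SE = √(s₁²/n₁ + s₂²/n₂) = √(2.8551 + 2.5682) = 2.3288
df (Welch-Satterthwaite) = (s₁²/n₁ + s₂²/n₂)² / [(s₁²/n₁)²/(n₁-1) + (s₂²/n₂)²/(n₂-1)] ≈ 53.57
t = (x̄₁ - x̄₂) / SE = (77.12 - 75.21) / 2.3288 = 1.91 / 2.3288 = 0.820
p-value = 0.4158

Since p-value > α = 0.01, we fail to reject H₀.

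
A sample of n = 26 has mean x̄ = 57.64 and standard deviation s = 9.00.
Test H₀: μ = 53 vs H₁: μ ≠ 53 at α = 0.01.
One-sample t-test:
H₀: μ = 53
H₁: μ ≠ 53
df = n - 1 = 25
t = (x̄ - μ₀) / (s/√n) = (57.64 - 53) / (9.00/√26) = 2.629
p-value = 0.0144

Since p-value > α = 0.01, we fail to reject H₀.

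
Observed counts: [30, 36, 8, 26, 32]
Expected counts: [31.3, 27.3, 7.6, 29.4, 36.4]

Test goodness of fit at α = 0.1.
Chi-square goodness of fit test:
H₀: observed counts match expected distribution
H₁: observed counts differ from expected distribution
df = k - 1 = 4
χ² = Σ(O - E)²/E
   = (30 - 31.3)²/31.3 + (36 - 27.3)²/27.3 + (8 - 7.6)²/7.6 + (26 - 29.4)²/29.4 + (32 - 36.4)²/36.4
   = 0.054 + 2.773 + 0.021 + 0.393 + 0.532
   = 3.77
p-value = 0.4376

Since p-value > α = 0.1, we fail to reject H₀.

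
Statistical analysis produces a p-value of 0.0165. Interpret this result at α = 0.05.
Since p = 0.0165 < α = 0.05, reject H₀.
There is sufficient evidence to reject the null hypothesis; the result is statistically significant at the 0.05 level.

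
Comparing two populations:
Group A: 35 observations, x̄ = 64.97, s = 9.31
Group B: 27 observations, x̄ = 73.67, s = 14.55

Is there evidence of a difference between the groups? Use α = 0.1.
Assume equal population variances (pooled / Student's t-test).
Student's two-sample t-test (equal variances):
H₀: μ₁ = μ₂
H₁: μ₁ ≠ μ₂
df = n₁ + n₂ - 2 = 60
Pooled variance s_p² = [(n₁-1)s₁² + (n₂-1)s₂²] / (n₁ + n₂ - 2) = [(34)(9.31²) + (26)(14.55²)] / 60 = 140.8542
SE = √(s_p²(1/n₁ + 1/n₂)) = √(140.8542 × (1/35 + 1/27)) = 3.0399
t = (x̄₁ - x̄₂) / SE = (64.97 - 73.67) / 3.0399 = -8.70 / 3.0399 = -2.862
p-value = 0.0058

Since p-value < α = 0.1, we reject H₀.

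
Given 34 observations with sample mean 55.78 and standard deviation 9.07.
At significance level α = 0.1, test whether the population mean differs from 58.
One-sample t-test:
H₀: μ = 58
H₁: μ ≠ 58
df = n - 1 = 33
t = (x̄ - μ₀) / (s/√n) = (55.78 - 58) / (9.07/√34) = -1.427
p-value = 0.1629

Since p-value > α = 0.1, we fail to reject H₀.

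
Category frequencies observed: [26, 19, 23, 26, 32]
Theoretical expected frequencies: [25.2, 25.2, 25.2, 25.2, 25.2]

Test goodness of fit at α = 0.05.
Chi-square goodness of fit test:
H₀: observed counts match expected distribution
H₁: observed counts differ from expected distribution
df = k - 1 = 4
χ² = Σ(O - E)²/E
   = (26 - 25.2)²/25.2 + (19 - 25.2)²/25.2 + (23 - 25.2)²/25.2 + (26 - 25.2)²/25.2 + (32 - 25.2)²/25.2
   = 0.025 + 1.525 + 0.192 + 0.025 + 1.835
   = 3.60
p-value = 0.4624

Since p-value > α = 0.05, we fail to reject H₀.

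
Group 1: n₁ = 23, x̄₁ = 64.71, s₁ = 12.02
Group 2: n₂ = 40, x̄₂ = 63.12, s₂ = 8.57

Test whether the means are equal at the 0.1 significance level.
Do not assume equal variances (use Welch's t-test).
Welch's two-sample t-test:
H₀: μ₁ = μ₂
H₁: μ₁ ≠ μ₂
s₁²/n₁ = 12.02²/23 = 6.2818,  s₂²/n₂ = 8.57²/40 = 1.8361
SE = √(s₁²/n₁ + s₂²/n₂) = √(6.2818 + 1.8361) = 2.8492
df (Welch-Satterthwaite) = (s₁²/n₁ + s₂²/n₂)² / [(s₁²/n₁)²/(n₁-1) + (s₂²/n₂)²/(n₂-1)] ≈ 35.05
t = (x̄₁ - x̄₂) / SE = (64.71 - 63.12) / 2.8492 = 1.59 / 2.8492 = 0.558
p-value = 0.5804

Since p-value > α = 0.1, we fail to reject H₀.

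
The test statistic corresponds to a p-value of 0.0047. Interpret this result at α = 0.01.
Since p = 0.0047 < α = 0.01, reject H₀.
There is sufficient evidence to reject the null hypothesis; the result is statistically significant at the 0.01 level.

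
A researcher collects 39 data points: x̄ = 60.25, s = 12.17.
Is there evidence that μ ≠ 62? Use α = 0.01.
One-sample t-test:
H₀: μ = 62
H₁: μ ≠ 62
df = n - 1 = 38
t = (x̄ - μ₀) / (s/√n) = (60.25 - 62) / (12.17/√39) = -0.898
p-value = 0.3748

Since p-value > α = 0.01, we fail to reject H₀.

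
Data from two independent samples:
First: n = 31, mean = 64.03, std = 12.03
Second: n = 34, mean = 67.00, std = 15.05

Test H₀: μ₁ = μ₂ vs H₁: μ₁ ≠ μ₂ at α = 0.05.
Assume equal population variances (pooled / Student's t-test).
Student's two-sample t-test (equal variances):
H₀: μ₁ = μ₂
H₁: μ₁ ≠ μ₂
df = n₁ + n₂ - 2 = 63
Pooled variance s_p² = [(n₁-1)s₁² + (n₂-1)s₂²] / (n₁ + n₂ - 2) = [(30)(12.03²) + (33)(15.05²)] / 63 = 187.5589
SE = √(s_p²(1/n₁ + 1/n₂)) = √(187.5589 × (1/31 + 1/34)) = 3.4010
t = (x̄₁ - x̄₂) / SE = (64.03 - 67.00) / 3.4010 = -2.97 / 3.4010 = -0.873
p-value = 0.3858

Since p-value > α = 0.05, we fail to reject H₀.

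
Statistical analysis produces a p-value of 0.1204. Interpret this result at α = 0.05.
Since p = 0.1204 > α = 0.05, fail to reject H₀.
There is insufficient evidence to reject the null hypothesis; the result is not statistically significant at the 0.05 level.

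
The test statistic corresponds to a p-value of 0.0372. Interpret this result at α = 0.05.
Since p = 0.0372 < α = 0.05, reject H₀.
There is sufficient evidence to reject the null hypothesis; the result is statistically significant at the 0.05 level.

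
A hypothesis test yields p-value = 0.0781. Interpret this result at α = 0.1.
Since p = 0.0781 < α = 0.1, reject H₀.
There is sufficient evidence to reject the null hypothesis; the result is statistically significant at the 0.1 level.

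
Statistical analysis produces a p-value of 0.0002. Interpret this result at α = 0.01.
Since p = 0.0002 < α = 0.01, reject H₀.
There is sufficient evidence to reject the null hypothesis; the result is statistically significant at the 0.01 level.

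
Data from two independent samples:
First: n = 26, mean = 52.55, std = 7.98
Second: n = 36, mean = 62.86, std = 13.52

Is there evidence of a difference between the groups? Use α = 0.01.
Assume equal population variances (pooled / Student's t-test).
Student's two-sample t-test (equal variances):
H₀: μ₁ = μ₂
H₁: μ₁ ≠ μ₂
df = n₁ + n₂ - 2 = 60
Pooled variance s_p² = [(n₁-1)s₁² + (n₂-1)s₂²] / (n₁ + n₂ - 2) = [(25)(7.98²) + (35)(13.52²)] / 60 = 133.1612
SE = √(s_p²(1/n₁ + 1/n₂)) = √(133.1612 × (1/26 + 1/36)) = 2.9699
t = (x̄₁ - x̄₂) / SE = (52.55 - 62.86) / 2.9699 = -10.31 / 2.9699 = -3.471
p-value = 0.0010

Since p-value < α = 0.01, we reject H₀.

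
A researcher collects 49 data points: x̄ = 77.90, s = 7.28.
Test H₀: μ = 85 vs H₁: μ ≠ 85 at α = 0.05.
One-sample t-test:
H₀: μ = 85
H₁: μ ≠ 85
df = n - 1 = 48
t = (x̄ - μ₀) / (s/√n) = (77.90 - 85) / (7.28/√49) = -6.827
p-value < 0.0001

Since p-value < α = 0.05, we reject H₀.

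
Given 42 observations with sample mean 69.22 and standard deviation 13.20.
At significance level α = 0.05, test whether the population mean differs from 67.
One-sample t-test:
H₀: μ = 67
H₁: μ ≠ 67
df = n - 1 = 41
t = (x̄ - μ₀) / (s/√n) = (69.22 - 67) / (13.20/√42) = 1.090
p-value = 0.2821

Since p-value > α = 0.05, we fail to reject H₀.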